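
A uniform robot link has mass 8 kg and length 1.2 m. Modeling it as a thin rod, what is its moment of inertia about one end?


I = (1/3) * m * L^2
= (1/3) * 8 * 1.2^2
= 0.333333 * 8 * 1.44
= 3.84 kg*m^2


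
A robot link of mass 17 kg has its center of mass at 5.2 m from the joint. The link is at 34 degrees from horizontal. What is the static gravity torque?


tau = m*g*L*cos(angle)
= 17 * 9.81 * 5.2 * cos(34 deg)
= 17 * 9.81 * 5.2 * 0.829
= 718.9447 Nm


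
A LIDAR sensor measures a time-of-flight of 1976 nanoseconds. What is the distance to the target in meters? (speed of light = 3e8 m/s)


tof = 1976 ns = 1.976e-06 s
dist = c * tof / 2
= 3e8 * 1.976e-06 / 2
= 296.4 m


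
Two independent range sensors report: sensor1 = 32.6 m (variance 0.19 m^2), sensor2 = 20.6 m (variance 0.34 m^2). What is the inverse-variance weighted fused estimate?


w1 = (1/var1) / (1/var1 + 1/var2)
   = 5.2632 / (5.2632 + 2.9412) = 0.6415
w2 = 1 - w1 = 0.3585
fused = w1*s1 + w2*s2 = 20.9132 + 7.3849
= 28.2981 m


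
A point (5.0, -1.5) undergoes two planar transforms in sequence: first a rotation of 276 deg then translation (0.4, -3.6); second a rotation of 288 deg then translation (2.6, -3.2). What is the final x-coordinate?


After transform 1:
x1 = cos(276)*5.0 - sin(276)*-1.5 + 0.4 = -0.5691
y1 = sin(276)*5.0 + cos(276)*-1.5 + -3.6 = -8.7294
After transform 2:
x2 = cos(288)*-0.5691 - sin(288)*-8.7294 + 2.6
= -5.878


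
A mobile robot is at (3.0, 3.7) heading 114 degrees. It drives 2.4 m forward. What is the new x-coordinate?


x_new = x0 + d*cos(theta)
= 3.0 + 2.4*cos(114)
= 3.0 + -0.9762
= 2.0238


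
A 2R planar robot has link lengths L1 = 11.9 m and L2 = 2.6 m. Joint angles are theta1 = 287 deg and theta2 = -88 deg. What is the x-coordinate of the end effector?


Convert angles to radians: theta1 = 5.0091, theta2 = -1.5359
x = L1*cos(theta1) + L2*cos(theta1+theta2)
x = 3.4792 + -2.4583
x = 1.0209


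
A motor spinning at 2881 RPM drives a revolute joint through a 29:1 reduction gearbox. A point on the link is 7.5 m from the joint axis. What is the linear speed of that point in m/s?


omega_motor = 2881 * 2*pi/60 = 301.6976 rad/s
omega_joint = omega_motor / 29 = 10.4034 rad/s
v = omega_joint * r = 10.4034 * 7.5
= 78.0252 m/s


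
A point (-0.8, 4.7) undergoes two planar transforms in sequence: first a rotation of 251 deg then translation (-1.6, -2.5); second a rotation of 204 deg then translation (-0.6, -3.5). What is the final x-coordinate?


After transform 1:
x1 = cos(251)*-0.8 - sin(251)*4.7 + -1.6 = 3.1044
y1 = sin(251)*-0.8 + cos(251)*4.7 + -2.5 = -3.2738
After transform 2:
x2 = cos(204)*3.1044 - sin(204)*-3.2738 + -0.6
= -4.7676


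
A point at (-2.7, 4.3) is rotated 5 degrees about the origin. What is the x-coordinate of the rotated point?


x' = x*cos(theta) - y*sin(theta)
cos(5 deg) = 0.9962, sin(5 deg) = 0.0872
x' = -2.7 * 0.9962 - 4.3 * 0.0872
= -2.6897 - 0.3748
= -3.0645


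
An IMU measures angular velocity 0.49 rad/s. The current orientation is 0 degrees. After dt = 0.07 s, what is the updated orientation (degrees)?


delta_theta = w * dt = 0.49 * 0.07 = 0.0343 rad
= 1.9652 deg
theta_new = 0 + 1.9652 = 1.9652 deg


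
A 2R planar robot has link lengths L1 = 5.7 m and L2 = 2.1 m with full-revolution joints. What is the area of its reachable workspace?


r_max = L1 + L2 = 7.8 m
r_min = |L1 - L2| = 3.6 m
Area = pi*(r_max^2 - r_min^2)
= pi*(60.84 - 12.96)
= pi * 47.88
= 150.4195 m^2


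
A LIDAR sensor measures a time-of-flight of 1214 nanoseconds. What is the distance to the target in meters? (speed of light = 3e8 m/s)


tof = 1214 ns = 1.214e-06 s
dist = c * tof / 2
= 3e8 * 1.214e-06 / 2
= 182.1 m


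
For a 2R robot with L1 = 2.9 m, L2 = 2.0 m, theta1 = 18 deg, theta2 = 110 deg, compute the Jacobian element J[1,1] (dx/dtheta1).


J[1,1] = -L1*sin(t1) - L2*sin(t1+t2)
= -2.9*sin(18) - 2.0*sin(128)
= -2.4722


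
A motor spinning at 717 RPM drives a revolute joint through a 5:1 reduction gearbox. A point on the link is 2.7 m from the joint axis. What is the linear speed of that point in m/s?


omega_motor = 717 * 2*pi/60 = 75.0841 rad/s
omega_joint = omega_motor / 5 = 15.0168 rad/s
v = omega_joint * r = 15.0168 * 2.7
= 40.5454 m/s


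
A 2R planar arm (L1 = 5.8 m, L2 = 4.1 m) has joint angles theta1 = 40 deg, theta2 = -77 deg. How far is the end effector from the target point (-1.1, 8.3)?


End effector via forward kinematics:
x = L1*cos(t1) + L2*cos(t1+t2) = 7.7175
y = L1*sin(t1) + L2*sin(t1+t2) = 1.2607
Distance to target:
d = sqrt((-1.1 - 7.7175)^2 + (8.3 - 1.2607)^2)
= sqrt(77.7477 + 49.5514)
= 11.2827 m


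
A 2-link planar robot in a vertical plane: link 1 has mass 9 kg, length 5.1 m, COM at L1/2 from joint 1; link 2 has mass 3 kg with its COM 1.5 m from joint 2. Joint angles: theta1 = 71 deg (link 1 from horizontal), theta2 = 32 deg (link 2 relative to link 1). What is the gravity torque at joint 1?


Horizontal distance from joint 1 to link-1 COM:
  x_c1 = (L1/2)*cos(t1) = 2.55 * 0.3256 = 0.8302 m
Horizontal distance from joint 1 to link-2 COM:
  x_c2 = L1*cos(t1) + Lc2*cos(t1+t2)
       = 5.1*0.3256 + 1.5*-0.225 = 1.323 m
tau1 = m1*g*x_c1 + m2*g*x_c2
     = 9*9.81*0.8302 + 3*9.81*1.323
     = 73.2983 + 38.935
     = 112.2333 Nm


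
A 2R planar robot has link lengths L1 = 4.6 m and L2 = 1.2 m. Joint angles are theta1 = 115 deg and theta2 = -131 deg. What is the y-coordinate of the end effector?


Convert angles to radians: theta1 = 2.0071, theta2 = -2.2864
y = L1*sin(theta1) + L2*sin(theta1+theta2)
y = 4.169 + -0.3308
y = 3.8383


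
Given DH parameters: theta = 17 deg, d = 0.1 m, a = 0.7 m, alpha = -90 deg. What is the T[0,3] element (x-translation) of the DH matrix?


T[0,3] = a * cos(theta)
= 0.7 * cos(17 deg)
= 0.7 * 0.9563
= 0.6694


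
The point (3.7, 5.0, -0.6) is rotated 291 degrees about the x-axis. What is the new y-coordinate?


Rotation about x-axis: y' = y*cos(theta) - z*sin(theta)
= 5.0 * 0.3584 - -0.6 * -0.9336
= 1.2317


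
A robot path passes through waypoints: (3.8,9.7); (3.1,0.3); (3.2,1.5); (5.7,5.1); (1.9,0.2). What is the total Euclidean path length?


Segment lengths:
  seg1 = sqrt((-0.7)^2 + (-9.4)^2) = 9.426
  seg2 = sqrt((0.1)^2 + (1.2)^2) = 1.2042
  seg3 = sqrt((2.5)^2 + (3.6)^2) = 4.3829
  seg4 = sqrt((-3.8)^2 + (-4.9)^2) = 6.2008
Total = 21.2139


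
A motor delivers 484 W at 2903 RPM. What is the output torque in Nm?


omega = 2903 * 2*pi/60 = 304.0014 rad/s
tau = P / omega = 484 / 304.0014
= 1.5921 Nm


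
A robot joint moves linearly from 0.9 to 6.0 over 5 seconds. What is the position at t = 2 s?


s = t/T = 2/5 = 0.4
p(t) = p0 + (pf-p0)*s
= 0.9 + (6.0 - 0.9) * 0.4
= 2.94


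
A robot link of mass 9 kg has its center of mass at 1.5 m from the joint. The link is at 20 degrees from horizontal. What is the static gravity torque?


tau = m*g*L*cos(angle)
= 9 * 9.81 * 1.5 * cos(20 deg)
= 9 * 9.81 * 1.5 * 0.9397
= 124.4482 Nm


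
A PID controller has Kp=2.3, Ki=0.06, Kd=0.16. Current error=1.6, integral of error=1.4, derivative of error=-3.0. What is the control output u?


u = Kp*e + Ki*int(e) + Kd*de/dt
= 2.3*1.6 + 0.06*1.4 + 0.16*(-3.0)
= 3.68 + 0.084 + -0.48
= 3.284


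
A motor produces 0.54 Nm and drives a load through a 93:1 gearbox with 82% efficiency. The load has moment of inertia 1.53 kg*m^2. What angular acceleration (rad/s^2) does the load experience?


tau_out = tau_motor * N * eta
= 0.54 * 93 * 0.82 = 41.1804 Nm
alpha = tau_out / I = 41.1804 / 1.53
= 26.9153 rad/s^2


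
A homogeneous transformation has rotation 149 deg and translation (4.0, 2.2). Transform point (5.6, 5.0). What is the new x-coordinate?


x' = cos(theta)*px - sin(theta)*py + tx
= -0.8572*5.6 - 0.515*5.0 + 4.0
= -3.3753


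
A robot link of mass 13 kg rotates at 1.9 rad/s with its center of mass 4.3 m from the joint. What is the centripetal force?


F = m * omega^2 * r
= 13 * 1.9^2 * 4.3
= 13 * 3.61 * 4.3
= 201.799 N


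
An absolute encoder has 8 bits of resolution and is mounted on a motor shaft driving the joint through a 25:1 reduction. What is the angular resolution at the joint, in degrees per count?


counts = 2^8 = 256
effective counts at joint = 256 * 25 = 6400
resolution = 360 / 6400
= 0.0563 deg/count


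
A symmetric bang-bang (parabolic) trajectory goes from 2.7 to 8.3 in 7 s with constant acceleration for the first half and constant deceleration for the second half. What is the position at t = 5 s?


Symmetric rest-to-rest: each phase covers (pf-p0)/2 in time T/2. 0.5*a*(T/2)^2 = (pf-p0)/2 => a = 4*(pf-p0)/T^2
a = 4*(8.3-2.7)/7^2 = 0.4571
t = 5 is in the deceleration phase (t > T/2).
p = pf - 0.5*a*(T-t)^2 = 8.3 - 0.5*0.4571*2^2
= 7.3857


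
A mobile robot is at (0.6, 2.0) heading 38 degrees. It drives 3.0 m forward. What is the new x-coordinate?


x_new = x0 + d*cos(theta)
= 0.6 + 3.0*cos(38)
= 0.6 + 2.364
= 2.964


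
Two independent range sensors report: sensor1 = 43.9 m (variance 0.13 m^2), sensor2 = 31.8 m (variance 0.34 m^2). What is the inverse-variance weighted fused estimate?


w1 = (1/var1) / (1/var1 + 1/var2)
   = 7.6923 / (7.6923 + 2.9412) = 0.7234
w2 = 1 - w1 = 0.2766
fused = w1*s1 + w2*s2 = 31.7574 + 8.7957
= 40.5532 m


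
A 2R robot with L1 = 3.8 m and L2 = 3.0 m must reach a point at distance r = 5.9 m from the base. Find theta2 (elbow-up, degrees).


cos(theta2) = (r^2 - L1^2 - L2^2) / (2*L1*L2)
cos(theta2) = (34.81 - 14.44 - 9.0) / 22.8
cos(theta2) = 0.498684
theta2 = 60.087 degrees


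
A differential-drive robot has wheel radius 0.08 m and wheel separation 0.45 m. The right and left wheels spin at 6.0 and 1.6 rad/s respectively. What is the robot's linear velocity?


vR = r*wR = 0.08*6.0 = 0.48 m/s
vL = r*wL = 0.08*1.6 = 0.128 m/s
v = (vR+vL)/2 = 0.304 m/s
omega = (vR-vL)/L = 0.7822 rad/s
linear velocity = 0.304 m/s


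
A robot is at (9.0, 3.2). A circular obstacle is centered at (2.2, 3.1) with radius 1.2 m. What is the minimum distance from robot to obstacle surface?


center_dist = sqrt((9.0-2.2)^2 + (3.2-3.1)^2)
= sqrt(46.24 + 0.01)
= 6.8007
min_dist = center_dist - radius = 6.8007 - 1.2 = 5.6007 m


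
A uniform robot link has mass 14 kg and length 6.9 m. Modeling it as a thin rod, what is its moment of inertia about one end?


I = (1/3) * m * L^2
= (1/3) * 14 * 6.9^2
= 0.333333 * 14 * 47.61
= 222.18 kg*m^2


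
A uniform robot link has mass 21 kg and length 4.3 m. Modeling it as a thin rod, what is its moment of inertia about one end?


I = (1/3) * m * L^2
= (1/3) * 21 * 4.3^2
= 0.333333 * 21 * 18.49
= 129.43 kg*m^2


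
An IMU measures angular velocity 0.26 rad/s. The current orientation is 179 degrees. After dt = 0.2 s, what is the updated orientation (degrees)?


delta_theta = w * dt = 0.26 * 0.2 = 0.052 rad
= 2.9794 deg
theta_new = 179 + 2.9794 = 181.9794 deg


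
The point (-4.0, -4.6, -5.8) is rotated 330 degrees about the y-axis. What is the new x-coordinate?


Rotation about y-axis: x' = x*cos(theta) + z*sin(theta)
= -4.0 * 0.866 + -5.8 * -0.5
= -0.5641


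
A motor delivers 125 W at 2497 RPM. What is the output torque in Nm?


omega = 2497 * 2*pi/60 = 261.4852 rad/s
tau = P / omega = 125 / 261.4852
= 0.478 Nm


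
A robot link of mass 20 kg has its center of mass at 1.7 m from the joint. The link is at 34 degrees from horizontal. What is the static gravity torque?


tau = m*g*L*cos(angle)
= 20 * 9.81 * 1.7 * cos(34 deg)
= 20 * 9.81 * 1.7 * 0.829
= 276.5172 Nm


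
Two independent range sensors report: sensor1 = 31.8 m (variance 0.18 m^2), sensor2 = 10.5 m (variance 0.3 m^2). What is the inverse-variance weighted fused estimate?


w1 = (1/var1) / (1/var1 + 1/var2)
   = 5.5556 / (5.5556 + 3.3333) = 0.625
w2 = 1 - w1 = 0.375
fused = w1*s1 + w2*s2 = 19.875 + 3.9375
= 23.8125 m


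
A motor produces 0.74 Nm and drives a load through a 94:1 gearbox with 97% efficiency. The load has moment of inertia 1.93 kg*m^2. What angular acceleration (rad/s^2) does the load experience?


tau_out = tau_motor * N * eta
= 0.74 * 94 * 0.97 = 67.4732 Nm
alpha = tau_out / I = 67.4732 / 1.93
= 34.9602 rad/s^2


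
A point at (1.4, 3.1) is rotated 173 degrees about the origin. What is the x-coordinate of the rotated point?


x' = x*cos(theta) - y*sin(theta)
cos(173 deg) = -0.9925, sin(173 deg) = 0.1219
x' = 1.4 * -0.9925 - 3.1 * 0.1219
= -1.3896 - 0.3778
= -1.7674


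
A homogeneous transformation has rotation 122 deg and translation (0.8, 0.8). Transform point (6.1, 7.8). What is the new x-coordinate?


x' = cos(theta)*px - sin(theta)*py + tx
= -0.5299*6.1 - 0.848*7.8 + 0.8
= -9.0473


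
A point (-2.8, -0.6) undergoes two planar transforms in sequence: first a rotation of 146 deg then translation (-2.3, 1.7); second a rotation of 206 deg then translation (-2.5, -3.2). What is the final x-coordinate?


After transform 1:
x1 = cos(146)*-2.8 - sin(146)*-0.6 + -2.3 = 0.3568
y1 = sin(146)*-2.8 + cos(146)*-0.6 + 1.7 = 0.6317
After transform 2:
x2 = cos(206)*0.3568 - sin(206)*0.6317 + -2.5
= -2.5438


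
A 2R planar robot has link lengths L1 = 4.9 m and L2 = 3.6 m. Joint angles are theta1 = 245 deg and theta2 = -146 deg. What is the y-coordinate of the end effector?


Convert angles to radians: theta1 = 4.2761, theta2 = -2.5482
y = L1*sin(theta1) + L2*sin(theta1+theta2)
y = -4.4409 + 3.5557
y = -0.8852


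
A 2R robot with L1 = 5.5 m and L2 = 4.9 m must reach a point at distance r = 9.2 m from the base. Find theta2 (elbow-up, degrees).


cos(theta2) = (r^2 - L1^2 - L2^2) / (2*L1*L2)
cos(theta2) = (84.64 - 30.25 - 24.01) / 53.9
cos(theta2) = 0.563636
theta2 = 55.6923 degrees


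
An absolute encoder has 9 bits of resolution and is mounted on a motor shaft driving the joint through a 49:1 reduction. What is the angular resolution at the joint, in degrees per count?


counts = 2^9 = 512
effective counts at joint = 512 * 49 = 25088
resolution = 360 / 25088
= 0.0143 deg/count


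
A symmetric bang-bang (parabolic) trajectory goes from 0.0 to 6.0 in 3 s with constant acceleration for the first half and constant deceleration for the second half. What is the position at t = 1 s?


Symmetric rest-to-rest: each phase covers (pf-p0)/2 in time T/2. 0.5*a*(T/2)^2 = (pf-p0)/2 => a = 4*(pf-p0)/T^2
a = 4*(6.0-0.0)/3^2 = 2.6667
t = 1 is in the acceleration phase (t <= T/2).
p = p0 + 0.5*a*t^2 = 0.0 + 0.5*2.6667*1^2
= 1.3333


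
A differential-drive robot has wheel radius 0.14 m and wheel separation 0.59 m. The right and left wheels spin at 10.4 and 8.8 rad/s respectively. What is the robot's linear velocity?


vR = r*wR = 0.14*10.4 = 1.456 m/s
vL = r*wL = 0.14*8.8 = 1.232 m/s
v = (vR+vL)/2 = 1.344 m/s
omega = (vR-vL)/L = 0.3797 rad/s
linear velocity = 1.344 m/s


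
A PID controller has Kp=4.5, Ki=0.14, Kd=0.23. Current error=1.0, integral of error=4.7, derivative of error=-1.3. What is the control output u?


u = Kp*e + Ki*int(e) + Kd*de/dt
= 4.5*1.0 + 0.14*4.7 + 0.23*(-1.3)
= 4.5 + 0.658 + -0.299
= 4.859


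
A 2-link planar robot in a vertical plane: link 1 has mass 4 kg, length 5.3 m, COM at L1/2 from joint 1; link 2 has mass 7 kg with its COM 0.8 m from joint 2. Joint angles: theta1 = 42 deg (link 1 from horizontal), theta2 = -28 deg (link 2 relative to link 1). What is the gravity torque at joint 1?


Horizontal distance from joint 1 to link-1 COM:
  x_c1 = (L1/2)*cos(t1) = 2.65 * 0.7431 = 1.9693 m
Horizontal distance from joint 1 to link-2 COM:
  x_c2 = L1*cos(t1) + Lc2*cos(t1+t2)
       = 5.3*0.7431 + 0.8*0.9703 = 4.7149 m
tau1 = m1*g*x_c1 + m2*g*x_c2
     = 4*9.81*1.9693 + 7*9.81*4.7149
     = 77.2767 + 323.7725
     = 401.0491 Nm


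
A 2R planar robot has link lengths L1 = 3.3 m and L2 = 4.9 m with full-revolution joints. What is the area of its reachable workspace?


r_max = L1 + L2 = 8.2 m
r_min = |L1 - L2| = 1.6 m
Area = pi*(r_max^2 - r_min^2)
= pi*(67.24 - 2.56)
= pi * 64.68
= 203.1982 m^2


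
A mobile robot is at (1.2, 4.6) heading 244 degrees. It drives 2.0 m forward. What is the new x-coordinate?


x_new = x0 + d*cos(theta)
= 1.2 + 2.0*cos(244)
= 1.2 + -0.8767
= 0.3233


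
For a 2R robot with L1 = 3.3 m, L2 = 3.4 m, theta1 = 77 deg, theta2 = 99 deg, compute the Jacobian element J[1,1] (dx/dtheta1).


J[1,1] = -L1*sin(t1) - L2*sin(t1+t2)
= -3.3*sin(77) - 3.4*sin(176)
= -3.4526


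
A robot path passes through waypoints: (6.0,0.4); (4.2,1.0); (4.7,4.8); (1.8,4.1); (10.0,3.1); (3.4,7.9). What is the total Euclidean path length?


Segment lengths:
  seg1 = sqrt((-1.8)^2 + (0.6)^2) = 1.8974
  seg2 = sqrt((0.5)^2 + (3.8)^2) = 3.8328
  seg3 = sqrt((-2.9)^2 + (-0.7)^2) = 2.9833
  seg4 = sqrt((8.2)^2 + (-1.0)^2) = 8.2608
  seg5 = sqrt((-6.6)^2 + (4.8)^2) = 8.1609
Total = 25.135


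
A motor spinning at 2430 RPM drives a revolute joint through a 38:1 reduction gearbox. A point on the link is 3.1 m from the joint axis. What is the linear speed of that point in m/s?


omega_motor = 2430 * 2*pi/60 = 254.469 rad/s
omega_joint = omega_motor / 38 = 6.6966 rad/s
v = omega_joint * r = 6.6966 * 3.1
= 20.7593 m/s


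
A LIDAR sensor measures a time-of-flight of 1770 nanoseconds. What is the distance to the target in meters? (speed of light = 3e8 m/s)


tof = 1770 ns = 1.77e-06 s
dist = c * tof / 2
= 3e8 * 1.77e-06 / 2
= 265.5 m


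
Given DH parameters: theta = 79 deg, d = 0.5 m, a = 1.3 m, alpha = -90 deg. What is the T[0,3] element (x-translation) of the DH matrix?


T[0,3] = a * cos(theta)
= 1.3 * cos(79 deg)
= 1.3 * 0.1908
= 0.2481


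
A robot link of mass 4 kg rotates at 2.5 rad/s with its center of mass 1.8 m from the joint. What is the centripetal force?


F = m * omega^2 * r
= 4 * 2.5^2 * 1.8
= 4 * 6.25 * 1.8
= 45.0 N


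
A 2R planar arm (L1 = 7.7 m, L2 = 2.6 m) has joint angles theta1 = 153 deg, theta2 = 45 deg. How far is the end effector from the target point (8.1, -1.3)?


End effector via forward kinematics:
x = L1*cos(t1) + L2*cos(t1+t2) = -9.3335
y = L1*sin(t1) + L2*sin(t1+t2) = 2.6923
Distance to target:
d = sqrt((8.1 - -9.3335)^2 + (-1.3 - 2.6923)^2)
= sqrt(303.9268 + 15.9383)
= 17.8848 m


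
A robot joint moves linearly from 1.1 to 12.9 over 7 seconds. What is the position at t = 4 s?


s = t/T = 4/7 = 0.5714
p(t) = p0 + (pf-p0)*s
= 1.1 + (12.9 - 1.1) * 0.5714
= 7.8429


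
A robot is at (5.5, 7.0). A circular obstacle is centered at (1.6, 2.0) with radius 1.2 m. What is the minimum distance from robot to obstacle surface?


center_dist = sqrt((5.5-1.6)^2 + (7.0-2.0)^2)
= sqrt(15.21 + 25.0)
= 6.3411
min_dist = center_dist - radius = 6.3411 - 1.2 = 5.1411 m


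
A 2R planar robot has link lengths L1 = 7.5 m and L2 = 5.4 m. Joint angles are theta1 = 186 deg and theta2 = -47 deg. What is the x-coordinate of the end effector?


Convert angles to radians: theta1 = 3.2463, theta2 = -0.8203
x = L1*cos(theta1) + L2*cos(theta1+theta2)
x = -7.4589 + -4.0754
x = -11.5343


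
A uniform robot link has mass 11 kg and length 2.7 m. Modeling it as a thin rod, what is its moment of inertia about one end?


I = (1/3) * m * L^2
= (1/3) * 11 * 2.7^2
= 0.333333 * 11 * 7.29
= 26.73 kg*m^2


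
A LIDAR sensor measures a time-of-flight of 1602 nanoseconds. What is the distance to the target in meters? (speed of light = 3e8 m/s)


tof = 1602 ns = 1.602e-06 s
dist = c * tof / 2
= 3e8 * 1.602e-06 / 2
= 240.3 m


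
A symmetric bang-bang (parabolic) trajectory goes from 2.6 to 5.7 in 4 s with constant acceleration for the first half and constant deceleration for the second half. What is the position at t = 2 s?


Symmetric rest-to-rest: each phase covers (pf-p0)/2 in time T/2. 0.5*a*(T/2)^2 = (pf-p0)/2 => a = 4*(pf-p0)/T^2
a = 4*(5.7-2.6)/4^2 = 0.775
t = 2 is in the acceleration phase (t <= T/2).
p = p0 + 0.5*a*t^2 = 2.6 + 0.5*0.775*2^2
= 4.15


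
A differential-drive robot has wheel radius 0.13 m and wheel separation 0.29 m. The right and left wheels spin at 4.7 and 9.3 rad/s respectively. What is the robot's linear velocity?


vR = r*wR = 0.13*4.7 = 0.611 m/s
vL = r*wL = 0.13*9.3 = 1.209 m/s
v = (vR+vL)/2 = 0.91 m/s
omega = (vR-vL)/L = -2.0621 rad/s
linear velocity = 0.91 m/s


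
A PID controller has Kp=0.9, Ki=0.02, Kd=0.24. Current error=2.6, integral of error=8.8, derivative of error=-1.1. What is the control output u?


u = Kp*e + Ki*int(e) + Kd*de/dt
= 0.9*2.6 + 0.02*8.8 + 0.24*(-1.1)
= 2.34 + 0.176 + -0.264
= 2.252


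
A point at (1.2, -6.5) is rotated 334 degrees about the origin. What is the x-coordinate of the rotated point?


x' = x*cos(theta) - y*sin(theta)
cos(334 deg) = 0.8988, sin(334 deg) = -0.4384
x' = 1.2 * 0.8988 - -6.5 * -0.4384
= 1.0786 - 2.8494
= -1.7709


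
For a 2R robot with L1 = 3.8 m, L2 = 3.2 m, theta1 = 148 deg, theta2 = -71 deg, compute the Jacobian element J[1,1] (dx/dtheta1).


J[1,1] = -L1*sin(t1) - L2*sin(t1+t2)
= -3.8*sin(148) - 3.2*sin(77)
= -5.1317


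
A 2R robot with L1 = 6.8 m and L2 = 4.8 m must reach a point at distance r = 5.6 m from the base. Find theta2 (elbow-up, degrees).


cos(theta2) = (r^2 - L1^2 - L2^2) / (2*L1*L2)
cos(theta2) = (31.36 - 46.24 - 23.04) / 65.28
cos(theta2) = -0.580882
theta2 = 125.5126 degrees


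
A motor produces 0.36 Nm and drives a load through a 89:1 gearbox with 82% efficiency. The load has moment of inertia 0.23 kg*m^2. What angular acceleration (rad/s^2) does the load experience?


tau_out = tau_motor * N * eta
= 0.36 * 89 * 0.82 = 26.2728 Nm
alpha = tau_out / I = 26.2728 / 0.23
= 114.2296 rad/s^2


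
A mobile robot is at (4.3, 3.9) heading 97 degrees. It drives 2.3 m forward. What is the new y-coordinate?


y_new = y0 + d*sin(theta)
= 3.9 + 2.3*sin(97)
= 3.9 + 2.2829
= 6.1829


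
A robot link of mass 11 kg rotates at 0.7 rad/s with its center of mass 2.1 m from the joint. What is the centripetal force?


F = m * omega^2 * r
= 11 * 0.7^2 * 2.1
= 11 * 0.49 * 2.1
= 11.319 N


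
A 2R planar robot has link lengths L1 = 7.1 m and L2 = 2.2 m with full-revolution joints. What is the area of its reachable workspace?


r_max = L1 + L2 = 9.3 m
r_min = |L1 - L2| = 4.9 m
Area = pi*(r_max^2 - r_min^2)
= pi*(86.49 - 24.01)
= pi * 62.48
= 196.2867 m^2


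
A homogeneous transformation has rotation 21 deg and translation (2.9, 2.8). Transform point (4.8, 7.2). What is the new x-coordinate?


x' = cos(theta)*px - sin(theta)*py + tx
= 0.9336*4.8 - 0.3584*7.2 + 2.9
= 4.8009


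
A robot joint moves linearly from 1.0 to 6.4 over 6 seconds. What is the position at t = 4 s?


s = t/T = 4/6 = 0.6667
p(t) = p0 + (pf-p0)*s
= 1.0 + (6.4 - 1.0) * 0.6667
= 4.6


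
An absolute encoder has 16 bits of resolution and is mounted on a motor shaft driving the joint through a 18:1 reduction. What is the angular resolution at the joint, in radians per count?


counts = 2^16 = 65536
effective counts at joint = 65536 * 18 = 1179648
resolution = 2*pi / 1179648
= 5.3263e-06 rad/count


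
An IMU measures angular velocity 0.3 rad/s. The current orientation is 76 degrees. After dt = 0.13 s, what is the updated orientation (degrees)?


delta_theta = w * dt = 0.3 * 0.13 = 0.039 rad
= 2.2345 deg
theta_new = 76 + 2.2345 = 78.2345 deg


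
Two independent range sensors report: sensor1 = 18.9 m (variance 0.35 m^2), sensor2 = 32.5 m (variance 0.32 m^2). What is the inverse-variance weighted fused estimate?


w1 = (1/var1) / (1/var1 + 1/var2)
   = 2.8571 / (2.8571 + 3.125) = 0.4776
w2 = 1 - w1 = 0.5224
fused = w1*s1 + w2*s2 = 9.0269 + 16.9776
= 26.0045 m


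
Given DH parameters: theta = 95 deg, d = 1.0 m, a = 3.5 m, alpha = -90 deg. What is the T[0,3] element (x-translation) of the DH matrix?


T[0,3] = a * cos(theta)
= 3.5 * cos(95 deg)
= 3.5 * -0.0872
= -0.305


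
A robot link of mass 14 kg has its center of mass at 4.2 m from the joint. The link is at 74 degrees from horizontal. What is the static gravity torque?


tau = m*g*L*cos(angle)
= 14 * 9.81 * 4.2 * cos(74 deg)
= 14 * 9.81 * 4.2 * 0.2756
= 158.9953 Nm


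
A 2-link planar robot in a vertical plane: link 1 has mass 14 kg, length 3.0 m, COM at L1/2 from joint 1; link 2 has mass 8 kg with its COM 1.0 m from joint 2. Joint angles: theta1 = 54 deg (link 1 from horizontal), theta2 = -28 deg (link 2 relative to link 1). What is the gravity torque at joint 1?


Horizontal distance from joint 1 to link-1 COM:
  x_c1 = (L1/2)*cos(t1) = 1.5 * 0.5878 = 0.8817 m
Horizontal distance from joint 1 to link-2 COM:
  x_c2 = L1*cos(t1) + Lc2*cos(t1+t2)
       = 3.0*0.5878 + 1.0*0.8988 = 2.6621 m
tau1 = m1*g*x_c1 + m2*g*x_c2
     = 14*9.81*0.8817 + 8*9.81*2.6621
     = 121.0896 + 208.9255
     = 330.0152 Nm


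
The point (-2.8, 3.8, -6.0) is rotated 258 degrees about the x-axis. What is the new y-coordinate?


Rotation about x-axis: y' = y*cos(theta) - z*sin(theta)
= 3.8 * -0.2079 - -6.0 * -0.9781
= -6.659


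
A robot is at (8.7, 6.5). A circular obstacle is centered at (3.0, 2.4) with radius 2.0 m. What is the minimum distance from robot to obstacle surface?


center_dist = sqrt((8.7-3.0)^2 + (6.5-2.4)^2)
= sqrt(32.49 + 16.81)
= 7.0214
min_dist = center_dist - radius = 7.0214 - 2.0 = 5.0214 m


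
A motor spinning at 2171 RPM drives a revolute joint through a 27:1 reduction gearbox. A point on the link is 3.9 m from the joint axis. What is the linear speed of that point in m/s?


omega_motor = 2171 * 2*pi/60 = 227.3466 rad/s
omega_joint = omega_motor / 27 = 8.4202 rad/s
v = omega_joint * r = 8.4202 * 3.9
= 32.839 m/s


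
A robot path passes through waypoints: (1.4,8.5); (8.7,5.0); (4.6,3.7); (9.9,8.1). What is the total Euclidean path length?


Segment lengths:
  seg1 = sqrt((7.3)^2 + (-3.5)^2) = 8.0957
  seg2 = sqrt((-4.1)^2 + (-1.3)^2) = 4.3012
  seg3 = sqrt((5.3)^2 + (4.4)^2) = 6.8884
Total = 19.2852


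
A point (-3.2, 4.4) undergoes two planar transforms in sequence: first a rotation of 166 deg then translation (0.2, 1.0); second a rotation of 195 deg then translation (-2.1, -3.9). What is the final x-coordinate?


After transform 1:
x1 = cos(166)*-3.2 - sin(166)*4.4 + 0.2 = 2.2405
y1 = sin(166)*-3.2 + cos(166)*4.4 + 1.0 = -4.0435
After transform 2:
x2 = cos(195)*2.2405 - sin(195)*-4.0435 + -2.1
= -5.3107


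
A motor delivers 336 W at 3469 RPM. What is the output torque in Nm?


omega = 3469 * 2*pi/60 = 363.2728 rad/s
tau = P / omega = 336 / 363.2728
= 0.9249 Nm


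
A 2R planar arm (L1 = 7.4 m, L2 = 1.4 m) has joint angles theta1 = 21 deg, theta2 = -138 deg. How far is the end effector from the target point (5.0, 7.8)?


End effector via forward kinematics:
x = L1*cos(t1) + L2*cos(t1+t2) = 6.2729
y = L1*sin(t1) + L2*sin(t1+t2) = 1.4045
Distance to target:
d = sqrt((5.0 - 6.2729)^2 + (7.8 - 1.4045)^2)
= sqrt(1.6203 + 40.9022)
= 6.5209 m


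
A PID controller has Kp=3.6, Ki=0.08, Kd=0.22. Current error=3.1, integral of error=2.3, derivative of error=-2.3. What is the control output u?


u = Kp*e + Ki*int(e) + Kd*de/dt
= 3.6*3.1 + 0.08*2.3 + 0.22*(-2.3)
= 11.16 + 0.184 + -0.506
= 10.838


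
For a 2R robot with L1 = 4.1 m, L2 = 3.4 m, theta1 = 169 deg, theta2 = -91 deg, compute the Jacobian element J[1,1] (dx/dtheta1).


J[1,1] = -L1*sin(t1) - L2*sin(t1+t2)
= -4.1*sin(169) - 3.4*sin(78)
= -4.108


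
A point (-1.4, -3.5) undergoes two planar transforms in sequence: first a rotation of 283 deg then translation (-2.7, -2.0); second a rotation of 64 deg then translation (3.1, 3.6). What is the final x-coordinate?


After transform 1:
x1 = cos(283)*-1.4 - sin(283)*-3.5 + -2.7 = -6.4252
y1 = sin(283)*-1.4 + cos(283)*-3.5 + -2.0 = -1.4232
After transform 2:
x2 = cos(64)*-6.4252 - sin(64)*-1.4232 + 3.1
= 1.5625


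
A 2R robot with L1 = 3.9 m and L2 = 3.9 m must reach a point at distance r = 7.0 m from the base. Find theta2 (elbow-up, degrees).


cos(theta2) = (r^2 - L1^2 - L2^2) / (2*L1*L2)
cos(theta2) = (49.0 - 15.21 - 15.21) / 30.42
cos(theta2) = 0.610782
theta2 = 52.3539 degrees


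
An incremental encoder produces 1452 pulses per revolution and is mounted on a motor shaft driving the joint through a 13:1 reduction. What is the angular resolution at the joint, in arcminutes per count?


counts per rev = 1452
effective counts at joint = 1452 * 13 = 18876
resolution = 360*60 / 18876
= 1.1443 arcmin/count


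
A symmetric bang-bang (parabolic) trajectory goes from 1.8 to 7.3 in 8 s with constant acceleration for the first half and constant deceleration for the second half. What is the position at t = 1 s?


Symmetric rest-to-rest: each phase covers (pf-p0)/2 in time T/2. 0.5*a*(T/2)^2 = (pf-p0)/2 => a = 4*(pf-p0)/T^2
a = 4*(7.3-1.8)/8^2 = 0.3438
t = 1 is in the acceleration phase (t <= T/2).
p = p0 + 0.5*a*t^2 = 1.8 + 0.5*0.3438*1^2
= 1.9719


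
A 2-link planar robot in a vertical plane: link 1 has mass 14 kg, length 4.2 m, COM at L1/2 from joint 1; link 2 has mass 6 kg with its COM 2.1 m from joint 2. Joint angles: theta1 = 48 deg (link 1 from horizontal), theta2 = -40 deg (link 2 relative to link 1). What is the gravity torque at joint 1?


Horizontal distance from joint 1 to link-1 COM:
  x_c1 = (L1/2)*cos(t1) = 2.1 * 0.6691 = 1.4052 m
Horizontal distance from joint 1 to link-2 COM:
  x_c2 = L1*cos(t1) + Lc2*cos(t1+t2)
       = 4.2*0.6691 + 2.1*0.9903 = 4.8899 m
tau1 = m1*g*x_c1 + m2*g*x_c2
     = 14*9.81*1.4052 + 6*9.81*4.8899
     = 192.9866 + 287.8202
     = 480.8068 Nm


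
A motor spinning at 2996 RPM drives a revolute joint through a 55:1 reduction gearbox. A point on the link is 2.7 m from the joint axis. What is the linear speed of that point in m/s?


omega_motor = 2996 * 2*pi/60 = 313.7404 rad/s
omega_joint = omega_motor / 55 = 5.7044 rad/s
v = omega_joint * r = 5.7044 * 2.7
= 15.4018 m/s


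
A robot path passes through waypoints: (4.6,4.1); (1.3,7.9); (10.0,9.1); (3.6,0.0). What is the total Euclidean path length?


Segment lengths:
  seg1 = sqrt((-3.3)^2 + (3.8)^2) = 5.0329
  seg2 = sqrt((8.7)^2 + (1.2)^2) = 8.7824
  seg3 = sqrt((-6.4)^2 + (-9.1)^2) = 11.1252
Total = 24.9405


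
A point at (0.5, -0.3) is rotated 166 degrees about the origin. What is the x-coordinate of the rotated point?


x' = x*cos(theta) - y*sin(theta)
cos(166 deg) = -0.9703, sin(166 deg) = 0.2419
x' = 0.5 * -0.9703 - -0.3 * 0.2419
= -0.4851 - -0.0726
= -0.4126


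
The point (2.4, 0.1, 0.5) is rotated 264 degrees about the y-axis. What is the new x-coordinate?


Rotation about y-axis: x' = x*cos(theta) + z*sin(theta)
= 2.4 * -0.1045 + 0.5 * -0.9945
= -0.7481


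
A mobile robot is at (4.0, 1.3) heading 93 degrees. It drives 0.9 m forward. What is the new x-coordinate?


x_new = x0 + d*cos(theta)
= 4.0 + 0.9*cos(93)
= 4.0 + -0.0471
= 3.9529


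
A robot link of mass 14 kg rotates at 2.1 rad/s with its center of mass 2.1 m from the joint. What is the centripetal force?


F = m * omega^2 * r
= 14 * 2.1^2 * 2.1
= 14 * 4.41 * 2.1
= 129.654 N


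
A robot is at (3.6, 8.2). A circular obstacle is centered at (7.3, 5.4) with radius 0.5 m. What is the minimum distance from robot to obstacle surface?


center_dist = sqrt((3.6-7.3)^2 + (8.2-5.4)^2)
= sqrt(13.69 + 7.84)
= 4.64
min_dist = center_dist - radius = 4.64 - 0.5 = 4.14 m


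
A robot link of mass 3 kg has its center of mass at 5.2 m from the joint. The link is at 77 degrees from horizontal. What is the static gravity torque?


tau = m*g*L*cos(angle)
= 3 * 9.81 * 5.2 * cos(77 deg)
= 3 * 9.81 * 5.2 * 0.225
= 34.4256 Nm


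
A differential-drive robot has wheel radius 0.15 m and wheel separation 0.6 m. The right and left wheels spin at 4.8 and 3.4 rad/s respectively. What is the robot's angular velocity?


vR = r*wR = 0.15*4.8 = 0.72 m/s
vL = r*wL = 0.15*3.4 = 0.51 m/s
v = (vR+vL)/2 = 0.615 m/s
omega = (vR-vL)/L = 0.35 rad/s
angular velocity = 0.35 rad/s


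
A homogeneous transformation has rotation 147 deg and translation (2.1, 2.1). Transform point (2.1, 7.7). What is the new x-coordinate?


x' = cos(theta)*px - sin(theta)*py + tx
= -0.8387*2.1 - 0.5446*7.7 + 2.1
= -3.8549


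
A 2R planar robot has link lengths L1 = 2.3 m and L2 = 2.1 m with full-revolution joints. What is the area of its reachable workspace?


r_max = L1 + L2 = 4.4 m
r_min = |L1 - L2| = 0.2 m
Area = pi*(r_max^2 - r_min^2)
= pi*(19.36 - 0.04)
= pi * 19.32
= 60.6956 m^2


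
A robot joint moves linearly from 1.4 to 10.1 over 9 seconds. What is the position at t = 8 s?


s = t/T = 8/9 = 0.8889
p(t) = p0 + (pf-p0)*s
= 1.4 + (10.1 - 1.4) * 0.8889
= 9.1333


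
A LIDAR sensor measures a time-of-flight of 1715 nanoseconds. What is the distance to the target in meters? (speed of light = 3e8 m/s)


tof = 1715 ns = 1.715e-06 s
dist = c * tof / 2
= 3e8 * 1.715e-06 / 2
= 257.25 m


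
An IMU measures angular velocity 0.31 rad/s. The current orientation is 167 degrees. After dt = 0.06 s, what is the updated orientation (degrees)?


delta_theta = w * dt = 0.31 * 0.06 = 0.0186 rad
= 1.0657 deg
theta_new = 167 + 1.0657 = 168.0657 deg


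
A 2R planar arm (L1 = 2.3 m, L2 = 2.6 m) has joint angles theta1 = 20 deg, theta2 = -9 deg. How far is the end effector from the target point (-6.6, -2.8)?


End effector via forward kinematics:
x = L1*cos(t1) + L2*cos(t1+t2) = 4.7135
y = L1*sin(t1) + L2*sin(t1+t2) = 1.2827
Distance to target:
d = sqrt((-6.6 - 4.7135)^2 + (-2.8 - 1.2827)^2)
= sqrt(127.9958 + 16.6688)
= 12.0277 m


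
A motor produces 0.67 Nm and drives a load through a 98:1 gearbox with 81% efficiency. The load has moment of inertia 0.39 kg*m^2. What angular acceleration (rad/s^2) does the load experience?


tau_out = tau_motor * N * eta
= 0.67 * 98 * 0.81 = 53.1846 Nm
alpha = tau_out / I = 53.1846 / 0.39
= 136.3708 rad/s^2


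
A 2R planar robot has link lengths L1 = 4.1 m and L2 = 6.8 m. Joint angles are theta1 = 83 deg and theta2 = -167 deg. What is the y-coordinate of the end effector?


Convert angles to radians: theta1 = 1.4486, theta2 = -2.9147
y = L1*sin(theta1) + L2*sin(theta1+theta2)
y = 4.0694 + -6.7627
y = -2.6933


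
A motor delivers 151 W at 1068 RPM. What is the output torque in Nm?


omega = 1068 * 2*pi/60 = 111.8407 rad/s
tau = P / omega = 151 / 111.8407
= 1.3501 Nm


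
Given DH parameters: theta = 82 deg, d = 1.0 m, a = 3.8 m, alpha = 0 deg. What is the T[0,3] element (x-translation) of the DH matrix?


T[0,3] = a * cos(theta)
= 3.8 * cos(82 deg)
= 3.8 * 0.1392
= 0.5289


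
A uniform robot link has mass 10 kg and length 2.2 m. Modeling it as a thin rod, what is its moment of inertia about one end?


I = (1/3) * m * L^2
= (1/3) * 10 * 2.2^2
= 0.333333 * 10 * 4.84
= 16.1333 kg*m^2


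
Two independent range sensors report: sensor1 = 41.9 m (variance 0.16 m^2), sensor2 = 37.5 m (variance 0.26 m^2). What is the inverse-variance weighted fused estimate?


w1 = (1/var1) / (1/var1 + 1/var2)
   = 6.25 / (6.25 + 3.8462) = 0.619
w2 = 1 - w1 = 0.381
fused = w1*s1 + w2*s2 = 25.9381 + 14.2857
= 40.2238 m


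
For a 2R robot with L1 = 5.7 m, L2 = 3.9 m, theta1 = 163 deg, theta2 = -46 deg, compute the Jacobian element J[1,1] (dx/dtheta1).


J[1,1] = -L1*sin(t1) - L2*sin(t1+t2)
= -5.7*sin(163) - 3.9*sin(117)
= -5.1414


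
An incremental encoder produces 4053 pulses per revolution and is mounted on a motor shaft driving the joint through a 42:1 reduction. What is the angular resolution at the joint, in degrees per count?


counts per rev = 4053
effective counts at joint = 4053 * 42 = 170226
resolution = 360 / 170226
= 0.0021 deg/count


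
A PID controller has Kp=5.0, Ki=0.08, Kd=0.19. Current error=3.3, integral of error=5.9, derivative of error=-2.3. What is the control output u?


u = Kp*e + Ki*int(e) + Kd*de/dt
= 5.0*3.3 + 0.08*5.9 + 0.19*(-2.3)
= 16.5 + 0.472 + -0.437
= 16.535


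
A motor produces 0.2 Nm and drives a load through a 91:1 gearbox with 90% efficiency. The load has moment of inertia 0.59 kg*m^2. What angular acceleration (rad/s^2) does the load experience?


tau_out = tau_motor * N * eta
= 0.2 * 91 * 0.9 = 16.38 Nm
alpha = tau_out / I = 16.38 / 0.59
= 27.7627 rad/s^2


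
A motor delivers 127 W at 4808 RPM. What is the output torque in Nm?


omega = 4808 * 2*pi/60 = 503.4926 rad/s
tau = P / omega = 127 / 503.4926
= 0.2522 Nm


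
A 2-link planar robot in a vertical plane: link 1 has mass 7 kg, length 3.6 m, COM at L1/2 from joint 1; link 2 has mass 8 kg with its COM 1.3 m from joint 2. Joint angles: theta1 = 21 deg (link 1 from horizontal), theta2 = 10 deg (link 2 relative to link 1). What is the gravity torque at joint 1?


Horizontal distance from joint 1 to link-1 COM:
  x_c1 = (L1/2)*cos(t1) = 1.8 * 0.9336 = 1.6804 m
Horizontal distance from joint 1 to link-2 COM:
  x_c2 = L1*cos(t1) + Lc2*cos(t1+t2)
       = 3.6*0.9336 + 1.3*0.8572 = 4.4752 m
tau1 = m1*g*x_c1 + m2*g*x_c2
     = 7*9.81*1.6804 + 8*9.81*4.4752
     = 115.3961 + 351.2142
     = 466.6104 Nm


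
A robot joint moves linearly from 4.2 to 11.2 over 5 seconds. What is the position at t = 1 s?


s = t/T = 1/5 = 0.2
p(t) = p0 + (pf-p0)*s
= 4.2 + (11.2 - 4.2) * 0.2
= 5.6


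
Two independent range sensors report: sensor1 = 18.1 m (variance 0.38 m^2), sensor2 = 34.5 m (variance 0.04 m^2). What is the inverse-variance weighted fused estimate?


w1 = (1/var1) / (1/var1 + 1/var2)
   = 2.6316 / (2.6316 + 25.0) = 0.0952
w2 = 1 - w1 = 0.9048
fused = w1*s1 + w2*s2 = 1.7238 + 31.2143
= 32.9381 m


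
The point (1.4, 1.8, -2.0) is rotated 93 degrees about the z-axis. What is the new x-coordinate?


Rotation about z-axis: x' = x*cos(theta) - y*sin(theta)
= 1.4 * -0.0523 - 1.8 * 0.9986
= -1.8708


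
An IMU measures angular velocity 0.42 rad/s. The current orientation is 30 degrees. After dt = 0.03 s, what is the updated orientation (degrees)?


delta_theta = w * dt = 0.42 * 0.03 = 0.0126 rad
= 0.7219 deg
theta_new = 30 + 0.7219 = 30.7219 deg


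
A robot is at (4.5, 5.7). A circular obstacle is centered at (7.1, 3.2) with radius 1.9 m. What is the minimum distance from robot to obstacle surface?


center_dist = sqrt((4.5-7.1)^2 + (5.7-3.2)^2)
= sqrt(6.76 + 6.25)
= 3.6069
min_dist = center_dist - radius = 3.6069 - 1.9 = 1.7069 m


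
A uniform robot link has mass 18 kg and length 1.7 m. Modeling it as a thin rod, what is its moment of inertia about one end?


I = (1/3) * m * L^2
= (1/3) * 18 * 1.7^2
= 0.333333 * 18 * 2.89
= 17.34 kg*m^2


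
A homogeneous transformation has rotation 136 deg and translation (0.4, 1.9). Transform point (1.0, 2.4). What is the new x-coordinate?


x' = cos(theta)*px - sin(theta)*py + tx
= -0.7193*1.0 - 0.6947*2.4 + 0.4
= -1.9865


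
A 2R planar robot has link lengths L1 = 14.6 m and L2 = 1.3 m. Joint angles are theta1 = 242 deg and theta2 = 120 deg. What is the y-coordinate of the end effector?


Convert angles to radians: theta1 = 4.2237, theta2 = 2.0944
y = L1*sin(theta1) + L2*sin(theta1+theta2)
y = -12.891 + 0.0454
y = -12.8457


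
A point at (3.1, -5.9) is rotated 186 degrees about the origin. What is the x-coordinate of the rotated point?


x' = x*cos(theta) - y*sin(theta)
cos(186 deg) = -0.9945, sin(186 deg) = -0.1045
x' = 3.1 * -0.9945 - -5.9 * -0.1045
= -3.083 - 0.6167
= -3.6997


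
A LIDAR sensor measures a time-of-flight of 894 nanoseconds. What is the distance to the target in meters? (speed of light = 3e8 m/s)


tof = 894 ns = 8.94e-07 s
dist = c * tof / 2
= 3e8 * 8.94e-07 / 2
= 134.1 m


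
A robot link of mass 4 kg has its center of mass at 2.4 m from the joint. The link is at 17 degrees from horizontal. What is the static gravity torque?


tau = m*g*L*cos(angle)
= 4 * 9.81 * 2.4 * cos(17 deg)
= 4 * 9.81 * 2.4 * 0.9563
= 90.061 Nm


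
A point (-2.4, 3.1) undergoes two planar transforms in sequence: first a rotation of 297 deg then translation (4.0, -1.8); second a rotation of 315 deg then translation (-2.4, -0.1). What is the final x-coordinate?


After transform 1:
x1 = cos(297)*-2.4 - sin(297)*3.1 + 4.0 = 5.6725
y1 = sin(297)*-2.4 + cos(297)*3.1 + -1.8 = 1.7458
After transform 2:
x2 = cos(315)*5.6725 - sin(315)*1.7458 + -2.4
= 2.8456
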